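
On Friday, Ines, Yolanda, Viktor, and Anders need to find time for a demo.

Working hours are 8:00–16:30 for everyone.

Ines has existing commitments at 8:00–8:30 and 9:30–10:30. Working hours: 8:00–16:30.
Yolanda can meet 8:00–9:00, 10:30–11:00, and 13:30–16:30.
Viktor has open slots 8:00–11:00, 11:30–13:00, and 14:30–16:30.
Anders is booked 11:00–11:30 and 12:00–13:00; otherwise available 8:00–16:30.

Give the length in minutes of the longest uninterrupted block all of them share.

120 minutes

Ines free within 08:00–16:30: 08:30–09:30, 10:30–16:30.
Anders free within 08:00–16:30: 08:00–11:00, 11:30–12:00, 13:00–16:30.
Ines ∩ Yolanda: 08:30–09:00, 10:30–11:00, 13:30–16:30.
Ines ∩ Yolanda ∩ Viktor: 08:30–09:00, 10:30–11:00, 14:30–16:30.
Ines ∩ Yolanda ∩ Viktor ∩ Anders: 08:30–09:00, 10:30–11:00, 14:30–16:30.
Common window lengths: 30, 30, 120 min; longest is 120.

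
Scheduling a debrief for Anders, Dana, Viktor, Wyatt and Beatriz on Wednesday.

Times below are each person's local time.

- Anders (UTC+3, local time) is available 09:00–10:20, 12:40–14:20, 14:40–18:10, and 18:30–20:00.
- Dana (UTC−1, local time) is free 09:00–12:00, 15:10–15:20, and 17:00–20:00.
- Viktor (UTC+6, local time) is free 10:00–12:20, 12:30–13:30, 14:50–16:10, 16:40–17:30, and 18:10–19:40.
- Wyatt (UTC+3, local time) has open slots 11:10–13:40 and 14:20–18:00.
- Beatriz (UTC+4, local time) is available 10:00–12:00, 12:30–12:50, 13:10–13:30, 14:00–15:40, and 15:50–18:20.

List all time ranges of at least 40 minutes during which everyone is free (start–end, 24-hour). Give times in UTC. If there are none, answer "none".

12:10–13:00

Anders → UTC: 06:00–07:20, 09:40–11:20, 11:40–15:10, 15:30–17:00.
Dana → UTC: 10:00–13:00, 16:10–16:20, 18:00–21:00.
Viktor → UTC: 04:00–06:20, 06:30–07:30, 08:50–10:10, 10:40–11:30, 12:10–13:40.
Wyatt → UTC: 08:10–10:40, 11:20–15:00.
Beatriz → UTC: 06:00–08:00, 08:30–08:50, 09:10–09:30, 10:00–11:40, 11:50–14:20.
Anders ∩ Dana: 10:00–11:20, 11:40–13:00, 16:10–16:20.
Anders ∩ Dana ∩ Viktor: 10:00–10:10, 10:40–11:20, 12:10–13:00.
Anders ∩ Dana ∩ Viktor ∩ Wyatt: 10:00–10:10, 12:10–13:00.
Anders ∩ Dana ∩ Viktor ∩ Wyatt ∩ Beatriz: 10:00–10:10, 12:10–13:00.
Windows ≥ 40 min: 12:10–13:00.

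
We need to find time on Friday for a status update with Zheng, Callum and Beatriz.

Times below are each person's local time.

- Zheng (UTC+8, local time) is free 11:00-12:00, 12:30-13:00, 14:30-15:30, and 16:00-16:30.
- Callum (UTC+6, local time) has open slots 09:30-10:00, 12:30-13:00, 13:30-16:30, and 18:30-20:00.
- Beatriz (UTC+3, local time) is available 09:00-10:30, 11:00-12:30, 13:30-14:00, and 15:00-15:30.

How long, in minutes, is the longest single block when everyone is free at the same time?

Zheng → UTC: 03:00–04:00, 04:30–05:00, 06:30–07:30, 08:00–08:30.
Callum → UTC: 03:30–04:00, 06:30–07:00, 07:30–10:30, 12:30–14:00.
Beatriz → UTC: 06:00–07:30, 08:00–09:30, 10:30–11:00, 12:00–12:30.
Zheng ∩ Callum: 03:30–04:00, 06:30–07:00, 08:00–08:30.
Zheng ∩ Callum ∩ Beatriz: 06:30–07:00, 08:00–08:30.
Common window lengths: 30, 30 min; longest is 30.

30 minutes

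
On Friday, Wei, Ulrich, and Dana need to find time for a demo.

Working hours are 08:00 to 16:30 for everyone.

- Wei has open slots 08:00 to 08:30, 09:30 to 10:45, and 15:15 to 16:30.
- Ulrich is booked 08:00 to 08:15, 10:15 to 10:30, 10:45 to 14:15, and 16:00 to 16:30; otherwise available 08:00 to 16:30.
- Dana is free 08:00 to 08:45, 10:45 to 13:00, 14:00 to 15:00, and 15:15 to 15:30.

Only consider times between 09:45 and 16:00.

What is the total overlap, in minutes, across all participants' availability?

Ulrich free within 08:00–16:30: 08:15–10:15, 10:30–10:45, 14:15–16:00.
Wei ∩ Ulrich: 08:15–08:30, 09:30–10:15, 10:30–10:45, 15:15–16:00.
Wei ∩ Ulrich ∩ Dana: 08:15–08:30, 15:15–15:30.
Restricted to 09:45–16:00: 15:15–15:30.
Total common minutes: 15.

15 minutes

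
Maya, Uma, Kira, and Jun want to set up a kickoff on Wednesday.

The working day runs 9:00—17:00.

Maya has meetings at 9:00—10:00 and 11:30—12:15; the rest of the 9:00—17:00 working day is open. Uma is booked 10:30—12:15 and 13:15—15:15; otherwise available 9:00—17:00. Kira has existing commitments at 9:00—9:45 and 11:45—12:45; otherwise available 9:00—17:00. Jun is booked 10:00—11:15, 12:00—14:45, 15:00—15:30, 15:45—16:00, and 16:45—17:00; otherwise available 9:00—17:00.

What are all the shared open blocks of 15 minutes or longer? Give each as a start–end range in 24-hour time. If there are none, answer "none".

Maya free within 09:00–17:00: 10:00–11:30, 12:15–17:00.
Uma free within 09:00–17:00: 09:00–10:30, 12:15–13:15, 15:15–17:00.
Kira free within 09:00–17:00: 09:45–11:45, 12:45–17:00.
Jun free within 09:00–17:00: 09:00–10:00, 11:15–12:00, 14:45–15:00, 15:30–15:45, 16:00–16:45.
Maya ∩ Uma: 10:00–10:30, 12:15–13:15, 15:15–17:00.
Maya ∩ Uma ∩ Kira: 10:00–10:30, 12:45–13:15, 15:15–17:00.
Maya ∩ Uma ∩ Kira ∩ Jun: 15:30–15:45, 16:00–16:45.
Windows ≥ 15 min: 15:30–15:45, 16:00–16:45.

15:30–15:45, 16:00–16:45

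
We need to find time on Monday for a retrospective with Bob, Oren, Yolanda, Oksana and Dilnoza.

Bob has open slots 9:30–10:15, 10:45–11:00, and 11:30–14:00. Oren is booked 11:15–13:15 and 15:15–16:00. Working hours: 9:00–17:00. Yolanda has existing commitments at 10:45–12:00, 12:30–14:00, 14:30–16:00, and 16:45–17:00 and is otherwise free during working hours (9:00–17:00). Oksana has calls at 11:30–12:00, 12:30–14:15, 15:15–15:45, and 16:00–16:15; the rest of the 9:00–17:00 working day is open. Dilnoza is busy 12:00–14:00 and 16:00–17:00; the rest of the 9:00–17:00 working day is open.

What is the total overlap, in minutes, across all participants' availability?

Oren free within 09:00–17:00: 09:00–11:15, 13:15–15:15, 16:00–17:00.
Yolanda free within 09:00–17:00: 09:00–10:45, 12:00–12:30, 14:00–14:30, 16:00–16:45.
Oksana free within 09:00–17:00: 09:00–11:30, 12:00–12:30, 14:15–15:15, 15:45–16:00, 16:15–17:00.
Dilnoza free within 09:00–17:00: 09:00–12:00, 14:00–16:00.
Bob ∩ Oren: 09:30–10:15, 10:45–11:00, 13:15–14:00.
Bob ∩ Oren ∩ Yolanda: 09:30–10:15.
Bob ∩ Oren ∩ Yolanda ∩ Oksana: 09:30–10:15.
Bob ∩ Oren ∩ Yolanda ∩ Oksana ∩ Dilnoza: 09:30–10:15.
Total common minutes: 45.

45 minutes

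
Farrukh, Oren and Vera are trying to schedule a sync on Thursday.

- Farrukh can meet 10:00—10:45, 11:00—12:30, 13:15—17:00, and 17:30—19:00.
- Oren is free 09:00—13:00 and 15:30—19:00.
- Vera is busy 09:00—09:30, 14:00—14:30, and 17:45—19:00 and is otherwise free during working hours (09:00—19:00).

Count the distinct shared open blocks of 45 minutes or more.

Vera free within 09:00–19:00: 09:30–14:00, 14:30–17:45.
Farrukh ∩ Oren: 10:00–10:45, 11:00–12:30, 15:30–17:00, 17:30–19:00.
Farrukh ∩ Oren ∩ Vera: 10:00–10:45, 11:00–12:30, 15:30–17:00, 17:30–17:45.
Windows ≥ 45 min: 10:00–10:45, 11:00–12:30, 15:30–17:00.
That's 3 windows.

3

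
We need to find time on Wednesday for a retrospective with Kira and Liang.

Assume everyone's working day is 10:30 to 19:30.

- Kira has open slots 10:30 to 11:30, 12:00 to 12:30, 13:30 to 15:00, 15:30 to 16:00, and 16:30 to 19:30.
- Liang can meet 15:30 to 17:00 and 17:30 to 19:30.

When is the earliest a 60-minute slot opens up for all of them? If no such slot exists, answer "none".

17:30

Kira ∩ Liang: 15:30–16:00, 16:30–17:00, 17:30–19:30.
Windows ≥ 60 min: 17:30–19:30.
Earliest such window starts at 17:30.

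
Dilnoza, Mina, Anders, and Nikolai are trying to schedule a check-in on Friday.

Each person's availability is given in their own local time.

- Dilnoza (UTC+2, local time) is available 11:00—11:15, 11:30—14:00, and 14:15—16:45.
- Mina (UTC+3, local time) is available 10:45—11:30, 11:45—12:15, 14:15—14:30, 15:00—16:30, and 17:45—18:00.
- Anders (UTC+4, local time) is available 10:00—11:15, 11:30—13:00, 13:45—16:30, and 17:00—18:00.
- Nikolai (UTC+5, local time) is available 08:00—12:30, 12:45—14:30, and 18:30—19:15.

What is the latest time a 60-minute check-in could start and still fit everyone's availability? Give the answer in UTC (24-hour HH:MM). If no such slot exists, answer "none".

none

Dilnoza → UTC: 09:00–09:15, 09:30–12:00, 12:15–14:45.
Mina → UTC: 07:45–08:30, 08:45–09:15, 11:15–11:30, 12:00–13:30, 14:45–15:00.
Anders → UTC: 06:00–07:15, 07:30–09:00, 09:45–12:30, 13:00–14:00.
Nikolai → UTC: 03:00–07:30, 07:45–09:30, 13:30–14:15.
Dilnoza ∩ Mina: 09:00–09:15, 11:15–11:30, 12:15–13:30.
Dilnoza ∩ Mina ∩ Anders: 11:15–11:30, 12:15–12:30, 13:00–13:30.
Dilnoza ∩ Mina ∩ Anders ∩ Nikolai: (none).
Windows ≥ 60 min: (none).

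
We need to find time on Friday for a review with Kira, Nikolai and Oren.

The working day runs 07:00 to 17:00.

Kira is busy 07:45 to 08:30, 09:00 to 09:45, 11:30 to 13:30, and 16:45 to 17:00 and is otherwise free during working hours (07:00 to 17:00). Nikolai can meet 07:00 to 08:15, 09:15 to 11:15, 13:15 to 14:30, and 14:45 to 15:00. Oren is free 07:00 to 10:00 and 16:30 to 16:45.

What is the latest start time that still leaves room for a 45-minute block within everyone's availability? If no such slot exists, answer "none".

07:00

Kira free within 07:00–17:00: 07:00–07:45, 08:30–09:00, 09:45–11:30, 13:30–16:45.
Kira ∩ Nikolai: 07:00–07:45, 09:45–11:15, 13:30–14:30, 14:45–15:00.
Kira ∩ Nikolai ∩ Oren: 07:00–07:45, 09:45–10:00.
Windows ≥ 45 min: 07:00–07:45.
Latest start in the last window 07:00–07:45 is 07:45 − 45 min = 07:00.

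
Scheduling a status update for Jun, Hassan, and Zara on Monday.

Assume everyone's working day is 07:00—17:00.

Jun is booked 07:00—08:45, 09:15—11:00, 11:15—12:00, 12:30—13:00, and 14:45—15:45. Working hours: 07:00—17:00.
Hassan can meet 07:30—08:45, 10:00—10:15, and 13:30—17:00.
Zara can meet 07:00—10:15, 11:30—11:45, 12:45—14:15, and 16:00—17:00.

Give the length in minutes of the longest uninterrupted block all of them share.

Jun free within 07:00–17:00: 08:45–09:15, 11:00–11:15, 12:00–12:30, 13:00–14:45, 15:45–17:00.
Jun ∩ Hassan: 13:30–14:45, 15:45–17:00.
Jun ∩ Hassan ∩ Zara: 13:30–14:15, 16:00–17:00.
Common window lengths: 45, 60 min; longest is 60.

60 minutes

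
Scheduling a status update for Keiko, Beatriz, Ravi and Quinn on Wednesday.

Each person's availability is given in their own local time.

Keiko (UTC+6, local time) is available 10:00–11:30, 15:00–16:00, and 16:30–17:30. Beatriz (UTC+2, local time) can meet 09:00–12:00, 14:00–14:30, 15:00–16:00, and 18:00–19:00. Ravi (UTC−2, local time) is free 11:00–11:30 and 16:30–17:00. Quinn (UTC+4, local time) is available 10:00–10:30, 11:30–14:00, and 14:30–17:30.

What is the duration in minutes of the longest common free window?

Keiko → UTC: 04:00–05:30, 09:00–10:00, 10:30–11:30.
Beatriz → UTC: 07:00–10:00, 12:00–12:30, 13:00–14:00, 16:00–17:00.
Ravi → UTC: 13:00–13:30, 18:30–19:00.
Quinn → UTC: 06:00–06:30, 07:30–10:00, 10:30–13:30.
Keiko ∩ Beatriz: 09:00–10:00.
Keiko ∩ Beatriz ∩ Ravi: (none).
Keiko ∩ Beatriz ∩ Ravi ∩ Quinn: (none).
No common window.

0 minutes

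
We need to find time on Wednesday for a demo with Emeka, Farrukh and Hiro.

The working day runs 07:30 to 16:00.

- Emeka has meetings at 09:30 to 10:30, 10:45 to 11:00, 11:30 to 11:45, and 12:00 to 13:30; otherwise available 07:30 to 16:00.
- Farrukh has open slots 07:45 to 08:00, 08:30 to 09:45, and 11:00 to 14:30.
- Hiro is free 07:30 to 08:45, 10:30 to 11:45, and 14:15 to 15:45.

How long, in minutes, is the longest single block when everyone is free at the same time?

30 minutes

Emeka free within 07:30–16:00: 07:30–09:30, 10:30–10:45, 11:00–11:30, 11:45–12:00, 13:30–16:00.
Emeka ∩ Farrukh: 07:45–08:00, 08:30–09:30, 11:00–11:30, 11:45–12:00, 13:30–14:30.
Emeka ∩ Farrukh ∩ Hiro: 07:45–08:00, 08:30–08:45, 11:00–11:30, 14:15–14:30.
Common window lengths: 15, 15, 30, 15 min; longest is 30.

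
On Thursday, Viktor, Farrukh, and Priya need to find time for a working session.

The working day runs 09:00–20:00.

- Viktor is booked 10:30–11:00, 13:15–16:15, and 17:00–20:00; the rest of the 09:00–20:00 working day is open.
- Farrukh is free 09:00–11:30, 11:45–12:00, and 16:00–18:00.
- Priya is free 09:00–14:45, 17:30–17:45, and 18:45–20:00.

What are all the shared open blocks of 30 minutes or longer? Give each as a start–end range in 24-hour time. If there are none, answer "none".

Viktor free within 09:00–20:00: 09:00–10:30, 11:00–13:15, 16:15–17:00.
Viktor ∩ Farrukh: 09:00–10:30, 11:00–11:30, 11:45–12:00, 16:15–17:00.
Viktor ∩ Farrukh ∩ Priya: 09:00–10:30, 11:00–11:30, 11:45–12:00.
Windows ≥ 30 min: 09:00–10:30, 11:00–11:30.

09:00–10:30, 11:00–11:30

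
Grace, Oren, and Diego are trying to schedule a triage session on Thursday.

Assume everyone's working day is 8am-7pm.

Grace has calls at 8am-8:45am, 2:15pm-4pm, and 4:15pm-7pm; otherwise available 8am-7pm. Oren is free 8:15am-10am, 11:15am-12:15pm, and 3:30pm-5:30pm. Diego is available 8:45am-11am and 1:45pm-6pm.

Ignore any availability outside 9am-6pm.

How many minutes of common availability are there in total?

75 minutes

Grace free within 08:00–19:00: 08:45–14:15, 16:00–16:15.
Grace ∩ Oren: 08:45–10:00, 11:15–12:15, 16:00–16:15.
Grace ∩ Oren ∩ Diego: 08:45–10:00, 16:00–16:15.
Restricted to 09:00–18:00: 09:00–10:00, 16:00–16:15.
Total common minutes: 60 + 15 = 75.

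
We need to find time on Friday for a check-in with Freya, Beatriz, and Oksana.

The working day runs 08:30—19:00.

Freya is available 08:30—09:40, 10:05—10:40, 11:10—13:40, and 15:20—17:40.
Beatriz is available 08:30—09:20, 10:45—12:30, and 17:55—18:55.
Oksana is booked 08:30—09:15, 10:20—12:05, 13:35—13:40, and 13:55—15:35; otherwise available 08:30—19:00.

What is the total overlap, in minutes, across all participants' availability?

30 minutes

Oksana free within 08:30–19:00: 09:15–10:20, 12:05–13:35, 13:40–13:55, 15:35–19:00.
Freya ∩ Beatriz: 08:30–09:20, 11:10–12:30.
Freya ∩ Beatriz ∩ Oksana: 09:15–09:20, 12:05–12:30.
Total common minutes: 5 + 25 = 30.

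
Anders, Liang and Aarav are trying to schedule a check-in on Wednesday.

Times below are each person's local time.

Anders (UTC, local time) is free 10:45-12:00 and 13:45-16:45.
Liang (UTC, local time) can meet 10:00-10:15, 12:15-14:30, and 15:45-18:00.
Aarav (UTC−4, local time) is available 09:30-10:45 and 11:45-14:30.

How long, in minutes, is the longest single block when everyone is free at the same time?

Anders → UTC: 10:45–12:00, 13:45–16:45.
Liang → UTC: 10:00–10:15, 12:15–14:30, 15:45–18:00.
Aarav → UTC: 13:30–14:45, 15:45–18:30.
Anders ∩ Liang: 13:45–14:30, 15:45–16:45.
Anders ∩ Liang ∩ Aarav: 13:45–14:30, 15:45–16:45.
Common window lengths: 45, 60 min; longest is 60.

60 minutes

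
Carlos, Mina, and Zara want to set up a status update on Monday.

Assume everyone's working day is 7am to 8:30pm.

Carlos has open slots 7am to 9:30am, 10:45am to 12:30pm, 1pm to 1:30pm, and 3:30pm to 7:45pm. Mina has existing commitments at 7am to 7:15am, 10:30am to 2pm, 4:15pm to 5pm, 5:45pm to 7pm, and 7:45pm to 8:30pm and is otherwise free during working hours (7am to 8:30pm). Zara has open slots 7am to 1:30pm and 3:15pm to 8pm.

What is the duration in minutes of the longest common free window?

Mina free within 07:00–20:30: 07:15–10:30, 14:00–16:15, 17:00–17:45, 19:00–19:45.
Carlos ∩ Mina: 07:15–09:30, 15:30–16:15, 17:00–17:45, 19:00–19:45.
Carlos ∩ Mina ∩ Zara: 07:15–09:30, 15:30–16:15, 17:00–17:45, 19:00–19:45.
Common window lengths: 135, 45, 45, 45 min; longest is 135.

135 minutes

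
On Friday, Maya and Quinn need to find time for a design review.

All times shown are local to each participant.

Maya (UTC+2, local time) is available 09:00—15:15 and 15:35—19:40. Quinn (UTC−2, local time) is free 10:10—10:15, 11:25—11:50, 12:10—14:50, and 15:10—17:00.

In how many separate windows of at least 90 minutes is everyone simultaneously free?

Maya → UTC: 07:00–13:15, 13:35–17:40.
Quinn → UTC: 12:10–12:15, 13:25–13:50, 14:10–16:50, 17:10–19:00.
Maya ∩ Quinn: 12:10–12:15, 13:35–13:50, 14:10–16:50, 17:10–17:40.
Windows ≥ 90 min: 14:10–16:50.
That's 1 window.

1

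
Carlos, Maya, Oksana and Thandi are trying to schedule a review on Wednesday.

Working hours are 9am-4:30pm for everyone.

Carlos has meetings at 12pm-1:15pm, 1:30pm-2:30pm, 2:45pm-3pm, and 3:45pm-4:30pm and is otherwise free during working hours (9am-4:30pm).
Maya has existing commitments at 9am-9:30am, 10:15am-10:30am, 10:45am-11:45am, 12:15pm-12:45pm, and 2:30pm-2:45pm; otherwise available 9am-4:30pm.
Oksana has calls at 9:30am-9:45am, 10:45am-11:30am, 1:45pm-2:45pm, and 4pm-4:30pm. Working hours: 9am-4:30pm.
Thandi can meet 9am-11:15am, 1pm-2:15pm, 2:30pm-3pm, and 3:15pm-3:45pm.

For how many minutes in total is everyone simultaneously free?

90 minutes

Carlos free within 09:00–16:30: 09:00–12:00, 13:15–13:30, 14:30–14:45, 15:00–15:45.
Maya free within 09:00–16:30: 09:30–10:15, 10:30–10:45, 11:45–12:15, 12:45–14:30, 14:45–16:30.
Oksana free within 09:00–16:30: 09:00–09:30, 09:45–10:45, 11:30–13:45, 14:45–16:00.
Carlos ∩ Maya: 09:30–10:15, 10:30–10:45, 11:45–12:00, 13:15–13:30, 15:00–15:45.
Carlos ∩ Maya ∩ Oksana: 09:45–10:15, 10:30–10:45, 11:45–12:00, 13:15–13:30, 15:00–15:45.
Carlos ∩ Maya ∩ Oksana ∩ Thandi: 09:45–10:15, 10:30–10:45, 13:15–13:30, 15:15–15:45.
Total common minutes: 30 + 15 + 15 + 30 = 90.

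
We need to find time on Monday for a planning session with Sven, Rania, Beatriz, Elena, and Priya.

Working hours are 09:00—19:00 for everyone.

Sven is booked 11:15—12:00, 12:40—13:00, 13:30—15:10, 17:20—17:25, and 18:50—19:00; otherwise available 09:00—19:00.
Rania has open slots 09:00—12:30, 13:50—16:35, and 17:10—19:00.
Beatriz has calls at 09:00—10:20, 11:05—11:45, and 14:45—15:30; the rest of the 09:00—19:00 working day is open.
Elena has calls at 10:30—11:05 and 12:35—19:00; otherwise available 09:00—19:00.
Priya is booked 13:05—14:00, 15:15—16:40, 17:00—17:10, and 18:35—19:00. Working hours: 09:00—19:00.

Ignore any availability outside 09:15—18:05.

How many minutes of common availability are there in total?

Sven free within 09:00–19:00: 09:00–11:15, 12:00–12:40, 13:00–13:30, 15:10–17:20, 17:25–18:50.
Beatriz free within 09:00–19:00: 10:20–11:05, 11:45–14:45, 15:30–19:00.
Elena free within 09:00–19:00: 09:00–10:30, 11:05–12:35.
Priya free within 09:00–19:00: 09:00–13:05, 14:00–15:15, 16:40–17:00, 17:10–18:35.
Sven ∩ Rania: 09:00–11:15, 12:00–12:30, 15:10–16:35, 17:10–17:20, 17:25–18:50.
Sven ∩ Rania ∩ Beatriz: 10:20–11:05, 12:00–12:30, 15:30–16:35, 17:10–17:20, 17:25–18:50.
Sven ∩ Rania ∩ Beatriz ∩ Elena: 10:20–10:30, 12:00–12:30.
Sven ∩ Rania ∩ Beatriz ∩ Elena ∩ Priya: 10:20–10:30, 12:00–12:30.
Restricted to 09:15–18:05: 10:20–10:30, 12:00–12:30.
Total common minutes: 10 + 30 = 40.

40 minutes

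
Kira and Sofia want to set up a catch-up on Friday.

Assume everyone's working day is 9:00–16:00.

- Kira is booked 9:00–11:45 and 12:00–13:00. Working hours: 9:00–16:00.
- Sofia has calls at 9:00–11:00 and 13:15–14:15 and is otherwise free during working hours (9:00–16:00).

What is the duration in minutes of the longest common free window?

Kira free within 09:00–16:00: 11:45–12:00, 13:00–16:00.
Sofia free within 09:00–16:00: 11:00–13:15, 14:15–16:00.
Kira ∩ Sofia: 11:45–12:00, 13:00–13:15, 14:15–16:00.
Common window lengths: 15, 15, 105 min; longest is 105.

105 minutes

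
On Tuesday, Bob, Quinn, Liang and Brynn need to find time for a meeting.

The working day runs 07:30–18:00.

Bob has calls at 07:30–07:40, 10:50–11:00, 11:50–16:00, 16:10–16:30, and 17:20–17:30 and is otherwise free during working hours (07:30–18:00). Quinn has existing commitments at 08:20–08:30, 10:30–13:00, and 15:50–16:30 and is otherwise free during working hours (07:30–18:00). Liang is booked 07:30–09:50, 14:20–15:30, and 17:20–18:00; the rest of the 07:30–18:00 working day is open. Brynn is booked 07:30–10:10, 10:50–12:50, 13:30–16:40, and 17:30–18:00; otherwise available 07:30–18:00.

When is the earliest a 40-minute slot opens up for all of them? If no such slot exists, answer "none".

Bob free within 07:30–18:00: 07:40–10:50, 11:00–11:50, 16:00–16:10, 16:30–17:20, 17:30–18:00.
Quinn free within 07:30–18:00: 07:30–08:20, 08:30–10:30, 13:00–15:50, 16:30–18:00.
Liang free within 07:30–18:00: 09:50–14:20, 15:30–17:20.
Brynn free within 07:30–18:00: 10:10–10:50, 12:50–13:30, 16:40–17:30.
Bob ∩ Quinn: 07:40–08:20, 08:30–10:30, 16:30–17:20, 17:30–18:00.
Bob ∩ Quinn ∩ Liang: 09:50–10:30, 16:30–17:20.
Bob ∩ Quinn ∩ Liang ∩ Brynn: 10:10–10:30, 16:40–17:20.
Windows ≥ 40 min: 16:40–17:20.
Earliest such window starts at 16:40.

16:40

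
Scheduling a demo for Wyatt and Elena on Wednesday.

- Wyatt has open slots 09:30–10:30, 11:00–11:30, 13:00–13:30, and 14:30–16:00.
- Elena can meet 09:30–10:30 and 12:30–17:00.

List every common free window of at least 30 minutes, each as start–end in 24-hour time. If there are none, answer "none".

09:30–10:30, 13:00–13:30, 14:30–16:00

Wyatt ∩ Elena: 09:30–10:30, 13:00–13:30, 14:30–16:00.
Windows ≥ 30 min: 09:30–10:30, 13:00–13:30, 14:30–16:00.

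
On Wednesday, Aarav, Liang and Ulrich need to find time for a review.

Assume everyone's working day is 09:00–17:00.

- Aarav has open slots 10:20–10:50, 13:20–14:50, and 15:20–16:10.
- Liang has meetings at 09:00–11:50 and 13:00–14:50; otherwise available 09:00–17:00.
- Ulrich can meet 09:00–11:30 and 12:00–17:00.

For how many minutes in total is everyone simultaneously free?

50 minutes

Liang free within 09:00–17:00: 11:50–13:00, 14:50–17:00.
Aarav ∩ Liang: 15:20–16:10.
Aarav ∩ Liang ∩ Ulrich: 15:20–16:10.
Total common minutes: 50.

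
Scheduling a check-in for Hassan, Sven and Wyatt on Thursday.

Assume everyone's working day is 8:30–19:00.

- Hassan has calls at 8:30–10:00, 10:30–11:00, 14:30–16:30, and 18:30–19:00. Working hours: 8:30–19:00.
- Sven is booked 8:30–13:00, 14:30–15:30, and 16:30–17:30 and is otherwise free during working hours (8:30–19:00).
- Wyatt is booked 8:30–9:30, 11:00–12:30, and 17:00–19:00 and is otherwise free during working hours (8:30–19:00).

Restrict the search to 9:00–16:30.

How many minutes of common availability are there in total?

90 minutes

Hassan free within 08:30–19:00: 10:00–10:30, 11:00–14:30, 16:30–18:30.
Sven free within 08:30–19:00: 13:00–14:30, 15:30–16:30, 17:30–19:00.
Wyatt free within 08:30–19:00: 09:30–11:00, 12:30–17:00.
Hassan ∩ Sven: 13:00–14:30, 17:30–18:30.
Hassan ∩ Sven ∩ Wyatt: 13:00–14:30.
Restricted to 09:00–16:30: 13:00–14:30.
Total common minutes: 90.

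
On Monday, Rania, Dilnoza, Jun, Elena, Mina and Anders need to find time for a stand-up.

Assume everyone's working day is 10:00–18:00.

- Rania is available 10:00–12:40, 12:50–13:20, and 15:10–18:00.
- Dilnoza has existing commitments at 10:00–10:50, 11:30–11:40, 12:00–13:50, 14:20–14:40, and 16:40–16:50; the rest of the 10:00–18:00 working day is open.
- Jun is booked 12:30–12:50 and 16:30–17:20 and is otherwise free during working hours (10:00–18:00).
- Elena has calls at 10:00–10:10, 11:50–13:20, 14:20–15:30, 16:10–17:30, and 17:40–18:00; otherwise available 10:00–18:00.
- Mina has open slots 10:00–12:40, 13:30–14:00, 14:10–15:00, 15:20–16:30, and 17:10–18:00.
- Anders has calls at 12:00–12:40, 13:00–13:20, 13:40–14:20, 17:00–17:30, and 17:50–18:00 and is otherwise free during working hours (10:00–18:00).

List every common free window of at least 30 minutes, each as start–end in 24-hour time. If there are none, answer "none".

Dilnoza free within 10:00–18:00: 10:50–11:30, 11:40–12:00, 13:50–14:20, 14:40–16:40, 16:50–18:00.
Jun free within 10:00–18:00: 10:00–12:30, 12:50–16:30, 17:20–18:00.
Elena free within 10:00–18:00: 10:10–11:50, 13:20–14:20, 15:30–16:10, 17:30–17:40.
Anders free within 10:00–18:00: 10:00–12:00, 12:40–13:00, 13:20–13:40, 14:20–17:00, 17:30–17:50.
Rania ∩ Dilnoza: 10:50–11:30, 11:40–12:00, 15:10–16:40, 16:50–18:00.
Rania ∩ Dilnoza ∩ Jun: 10:50–11:30, 11:40–12:00, 15:10–16:30, 17:20–18:00.
Rania ∩ Dilnoza ∩ Jun ∩ Elena: 10:50–11:30, 11:40–11:50, 15:30–16:10, 17:30–17:40.
Rania ∩ Dilnoza ∩ Jun ∩ Elena ∩ Mina: 10:50–11:30, 11:40–11:50, 15:30–16:10, 17:30–17:40.
Rania ∩ Dilnoza ∩ Jun ∩ Elena ∩ Mina ∩ Anders: 10:50–11:30, 11:40–11:50, 15:30–16:10, 17:30–17:40.
Windows ≥ 30 min: 10:50–11:30, 15:30–16:10.

10:50–11:30, 15:30–16:10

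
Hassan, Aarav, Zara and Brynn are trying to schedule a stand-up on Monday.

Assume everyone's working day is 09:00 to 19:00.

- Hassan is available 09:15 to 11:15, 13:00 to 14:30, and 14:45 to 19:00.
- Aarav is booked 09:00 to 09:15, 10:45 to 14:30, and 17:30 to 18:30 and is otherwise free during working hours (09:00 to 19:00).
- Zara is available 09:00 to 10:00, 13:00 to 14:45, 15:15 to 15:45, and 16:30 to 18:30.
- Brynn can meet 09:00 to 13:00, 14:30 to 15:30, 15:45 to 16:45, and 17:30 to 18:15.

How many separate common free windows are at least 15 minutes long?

Aarav free within 09:00–19:00: 09:15–10:45, 14:30–17:30, 18:30–19:00.
Hassan ∩ Aarav: 09:15–10:45, 14:45–17:30, 18:30–19:00.
Hassan ∩ Aarav ∩ Zara: 09:15–10:00, 15:15–15:45, 16:30–17:30.
Hassan ∩ Aarav ∩ Zara ∩ Brynn: 09:15–10:00, 15:15–15:30, 16:30–16:45.
Windows ≥ 15 min: 09:15–10:00, 15:15–15:30, 16:30–16:45.
That's 3 windows.

3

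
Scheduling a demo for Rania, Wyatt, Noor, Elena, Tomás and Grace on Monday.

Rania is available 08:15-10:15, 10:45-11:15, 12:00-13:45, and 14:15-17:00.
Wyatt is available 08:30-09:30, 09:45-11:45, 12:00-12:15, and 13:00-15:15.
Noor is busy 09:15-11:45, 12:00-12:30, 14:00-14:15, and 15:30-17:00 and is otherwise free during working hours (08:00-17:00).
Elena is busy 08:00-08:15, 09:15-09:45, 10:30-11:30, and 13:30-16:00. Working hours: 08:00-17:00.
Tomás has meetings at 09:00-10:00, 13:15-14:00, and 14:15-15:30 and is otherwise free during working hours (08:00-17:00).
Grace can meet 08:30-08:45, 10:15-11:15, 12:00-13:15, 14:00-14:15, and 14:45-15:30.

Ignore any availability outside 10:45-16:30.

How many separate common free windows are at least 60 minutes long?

0

Noor free within 08:00–17:00: 08:00–09:15, 11:45–12:00, 12:30–14:00, 14:15–15:30.
Elena free within 08:00–17:00: 08:15–09:15, 09:45–10:30, 11:30–13:30, 16:00–17:00.
Tomás free within 08:00–17:00: 08:00–09:00, 10:00–13:15, 14:00–14:15, 15:30–17:00.
Rania ∩ Wyatt: 08:30–09:30, 09:45–10:15, 10:45–11:15, 12:00–12:15, 13:00–13:45, 14:15–15:15.
Rania ∩ Wyatt ∩ Noor: 08:30–09:15, 13:00–13:45, 14:15–15:15.
Rania ∩ Wyatt ∩ Noor ∩ Elena: 08:30–09:15, 13:00–13:30.
Rania ∩ Wyatt ∩ Noor ∩ Elena ∩ Tomás: 08:30–09:00, 13:00–13:15.
Rania ∩ Wyatt ∩ Noor ∩ Elena ∩ Tomás ∩ Grace: 08:30–08:45, 13:00–13:15.
Restricted to 10:45–16:30: 13:00–13:15.
Windows ≥ 60 min: (none).
That's 0 windows.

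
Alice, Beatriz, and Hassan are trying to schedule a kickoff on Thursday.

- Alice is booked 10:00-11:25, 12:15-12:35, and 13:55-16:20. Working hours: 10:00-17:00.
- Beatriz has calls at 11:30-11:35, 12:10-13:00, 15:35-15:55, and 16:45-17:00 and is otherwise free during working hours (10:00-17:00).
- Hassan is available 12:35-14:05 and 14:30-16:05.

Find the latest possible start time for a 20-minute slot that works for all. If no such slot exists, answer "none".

13:35

Alice free within 10:00–17:00: 11:25–12:15, 12:35–13:55, 16:20–17:00.
Beatriz free within 10:00–17:00: 10:00–11:30, 11:35–12:10, 13:00–15:35, 15:55–16:45.
Alice ∩ Beatriz: 11:25–11:30, 11:35–12:10, 13:00–13:55, 16:20–16:45.
Alice ∩ Beatriz ∩ Hassan: 13:00–13:55.
Windows ≥ 20 min: 13:00–13:55.
Latest start in the last window 13:00–13:55 is 13:55 − 20 min = 13:35.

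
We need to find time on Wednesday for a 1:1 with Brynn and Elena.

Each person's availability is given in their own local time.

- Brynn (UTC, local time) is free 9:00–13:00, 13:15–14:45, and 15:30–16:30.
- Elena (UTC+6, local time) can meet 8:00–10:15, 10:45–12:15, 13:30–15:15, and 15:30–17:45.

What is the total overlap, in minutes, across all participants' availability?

Brynn → UTC: 09:00–13:00, 13:15–14:45, 15:30–16:30.
Elena → UTC: 02:00–04:15, 04:45–06:15, 07:30–09:15, 09:30–11:45.
Brynn ∩ Elena: 09:00–09:15, 09:30–11:45.
Total common minutes: 15 + 135 = 150.

150 minutes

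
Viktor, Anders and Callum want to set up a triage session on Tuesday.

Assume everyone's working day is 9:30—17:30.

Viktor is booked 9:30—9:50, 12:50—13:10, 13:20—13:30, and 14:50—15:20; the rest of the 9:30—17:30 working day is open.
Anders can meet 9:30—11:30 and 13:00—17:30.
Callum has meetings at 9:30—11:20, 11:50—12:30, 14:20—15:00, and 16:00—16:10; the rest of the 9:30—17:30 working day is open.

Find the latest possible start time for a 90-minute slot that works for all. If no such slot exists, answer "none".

Viktor free within 09:30–17:30: 09:50–12:50, 13:10–13:20, 13:30–14:50, 15:20–17:30.
Callum free within 09:30–17:30: 11:20–11:50, 12:30–14:20, 15:00–16:00, 16:10–17:30.
Viktor ∩ Anders: 09:50–11:30, 13:10–13:20, 13:30–14:50, 15:20–17:30.
Viktor ∩ Anders ∩ Callum: 11:20–11:30, 13:10–13:20, 13:30–14:20, 15:20–16:00, 16:10–17:30.
Windows ≥ 90 min: (none).

none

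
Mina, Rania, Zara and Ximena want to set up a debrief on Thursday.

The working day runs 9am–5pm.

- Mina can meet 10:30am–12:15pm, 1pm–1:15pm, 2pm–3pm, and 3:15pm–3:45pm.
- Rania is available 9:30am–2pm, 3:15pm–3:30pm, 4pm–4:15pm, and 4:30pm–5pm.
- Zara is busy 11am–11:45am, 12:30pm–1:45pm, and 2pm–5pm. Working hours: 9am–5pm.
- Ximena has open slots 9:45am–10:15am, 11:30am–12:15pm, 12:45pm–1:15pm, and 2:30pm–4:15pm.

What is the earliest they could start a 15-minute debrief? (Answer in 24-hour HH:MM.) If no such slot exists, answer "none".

11:45

Zara free within 09:00–17:00: 09:00–11:00, 11:45–12:30, 13:45–14:00.
Mina ∩ Rania: 10:30–12:15, 13:00–13:15, 15:15–15:30.
Mina ∩ Rania ∩ Zara: 10:30–11:00, 11:45–12:15.
Mina ∩ Rania ∩ Zara ∩ Ximena: 11:45–12:15.
Windows ≥ 15 min: 11:45–12:15.
Earliest such window starts at 11:45.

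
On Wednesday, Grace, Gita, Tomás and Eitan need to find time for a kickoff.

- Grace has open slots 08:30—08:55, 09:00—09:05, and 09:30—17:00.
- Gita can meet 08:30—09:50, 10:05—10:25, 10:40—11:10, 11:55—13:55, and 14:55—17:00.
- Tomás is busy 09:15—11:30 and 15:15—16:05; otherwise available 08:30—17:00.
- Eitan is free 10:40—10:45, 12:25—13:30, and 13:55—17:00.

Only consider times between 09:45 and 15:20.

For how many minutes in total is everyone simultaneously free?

Tomás free within 08:30–17:00: 08:30–09:15, 11:30–15:15, 16:05–17:00.
Grace ∩ Gita: 08:30–08:55, 09:00–09:05, 09:30–09:50, 10:05–10:25, 10:40–11:10, 11:55–13:55, 14:55–17:00.
Grace ∩ Gita ∩ Tomás: 08:30–08:55, 09:00–09:05, 11:55–13:55, 14:55–15:15, 16:05–17:00.
Grace ∩ Gita ∩ Tomás ∩ Eitan: 12:25–13:30, 14:55–15:15, 16:05–17:00.
Restricted to 09:45–15:20: 12:25–13:30, 14:55–15:15.
Total common minutes: 65 + 20 = 85.

85 minutes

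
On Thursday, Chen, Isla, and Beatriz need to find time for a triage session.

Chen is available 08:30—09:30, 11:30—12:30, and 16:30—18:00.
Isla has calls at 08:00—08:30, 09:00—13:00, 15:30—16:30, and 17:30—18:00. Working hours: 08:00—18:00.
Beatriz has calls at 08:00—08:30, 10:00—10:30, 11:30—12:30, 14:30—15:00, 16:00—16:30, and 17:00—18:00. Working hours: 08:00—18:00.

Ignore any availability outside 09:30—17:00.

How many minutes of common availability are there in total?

30 minutes

Isla free within 08:00–18:00: 08:30–09:00, 13:00–15:30, 16:30–17:30.
Beatriz free within 08:00–18:00: 08:30–10:00, 10:30–11:30, 12:30–14:30, 15:00–16:00, 16:30–17:00.
Chen ∩ Isla: 08:30–09:00, 16:30–17:30.
Chen ∩ Isla ∩ Beatriz: 08:30–09:00, 16:30–17:00.
Restricted to 09:30–17:00: 16:30–17:00.
Total common minutes: 30.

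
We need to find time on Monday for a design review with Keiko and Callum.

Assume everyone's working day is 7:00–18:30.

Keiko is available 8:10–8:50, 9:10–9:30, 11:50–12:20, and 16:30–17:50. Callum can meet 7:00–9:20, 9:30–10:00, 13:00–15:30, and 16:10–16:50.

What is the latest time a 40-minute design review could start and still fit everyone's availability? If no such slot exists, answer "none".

08:10

Keiko ∩ Callum: 08:10–08:50, 09:10–09:20, 16:30–16:50.
Windows ≥ 40 min: 08:10–08:50.
Latest start in the last window 08:10–08:50 is 08:50 − 40 min = 08:10.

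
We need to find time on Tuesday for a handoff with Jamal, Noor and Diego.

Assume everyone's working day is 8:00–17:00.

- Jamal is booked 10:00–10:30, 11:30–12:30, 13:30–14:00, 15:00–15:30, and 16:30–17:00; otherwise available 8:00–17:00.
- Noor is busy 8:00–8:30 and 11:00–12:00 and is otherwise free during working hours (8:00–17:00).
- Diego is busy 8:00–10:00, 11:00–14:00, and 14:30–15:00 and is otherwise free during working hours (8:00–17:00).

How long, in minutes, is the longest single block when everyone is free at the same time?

60 minutes

Jamal free within 08:00–17:00: 08:00–10:00, 10:30–11:30, 12:30–13:30, 14:00–15:00, 15:30–16:30.
Noor free within 08:00–17:00: 08:30–11:00, 12:00–17:00.
Diego free within 08:00–17:00: 10:00–11:00, 14:00–14:30, 15:00–17:00.
Jamal ∩ Noor: 08:30–10:00, 10:30–11:00, 12:30–13:30, 14:00–15:00, 15:30–16:30.
Jamal ∩ Noor ∩ Diego: 10:30–11:00, 14:00–14:30, 15:30–16:30.
Common window lengths: 30, 30, 60 min; longest is 60.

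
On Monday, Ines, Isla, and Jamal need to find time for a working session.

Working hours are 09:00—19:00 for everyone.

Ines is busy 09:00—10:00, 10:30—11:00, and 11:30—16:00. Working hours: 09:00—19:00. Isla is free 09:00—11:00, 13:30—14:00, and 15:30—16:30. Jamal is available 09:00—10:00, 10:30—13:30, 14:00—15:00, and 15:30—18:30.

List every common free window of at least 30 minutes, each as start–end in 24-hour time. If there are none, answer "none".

16:00–16:30

Ines free within 09:00–19:00: 10:00–10:30, 11:00–11:30, 16:00–19:00.
Ines ∩ Isla: 10:00–10:30, 16:00–16:30.
Ines ∩ Isla ∩ Jamal: 16:00–16:30.
Windows ≥ 30 min: 16:00–16:30.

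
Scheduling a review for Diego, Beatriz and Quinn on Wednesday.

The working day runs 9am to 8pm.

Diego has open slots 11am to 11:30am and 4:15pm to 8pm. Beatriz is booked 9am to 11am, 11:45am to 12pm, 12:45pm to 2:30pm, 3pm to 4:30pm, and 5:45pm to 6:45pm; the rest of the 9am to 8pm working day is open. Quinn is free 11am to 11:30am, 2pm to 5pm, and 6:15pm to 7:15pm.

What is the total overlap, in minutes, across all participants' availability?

Beatriz free within 09:00–20:00: 11:00–11:45, 12:00–12:45, 14:30–15:00, 16:30–17:45, 18:45–20:00.
Diego ∩ Beatriz: 11:00–11:30, 16:30–17:45, 18:45–20:00.
Diego ∩ Beatriz ∩ Quinn: 11:00–11:30, 16:30–17:00, 18:45–19:15.
Total common minutes: 30 + 30 + 30 = 90.

90 minutes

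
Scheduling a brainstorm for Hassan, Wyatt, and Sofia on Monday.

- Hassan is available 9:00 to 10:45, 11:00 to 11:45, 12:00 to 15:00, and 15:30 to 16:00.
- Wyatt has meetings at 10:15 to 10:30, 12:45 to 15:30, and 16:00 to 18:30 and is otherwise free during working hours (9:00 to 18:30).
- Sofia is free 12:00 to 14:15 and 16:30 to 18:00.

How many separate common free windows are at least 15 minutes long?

1

Wyatt free within 09:00–18:30: 09:00–10:15, 10:30–12:45, 15:30–16:00.
Hassan ∩ Wyatt: 09:00–10:15, 10:30–10:45, 11:00–11:45, 12:00–12:45, 15:30–16:00.
Hassan ∩ Wyatt ∩ Sofia: 12:00–12:45.
Windows ≥ 15 min: 12:00–12:45.
That's 1 window.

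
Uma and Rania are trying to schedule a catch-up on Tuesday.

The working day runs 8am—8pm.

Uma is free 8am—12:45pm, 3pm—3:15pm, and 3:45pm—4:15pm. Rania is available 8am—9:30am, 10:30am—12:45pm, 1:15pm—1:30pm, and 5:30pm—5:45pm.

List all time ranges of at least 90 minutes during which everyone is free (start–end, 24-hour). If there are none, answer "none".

Uma ∩ Rania: 08:00–09:30, 10:30–12:45.
Windows ≥ 90 min: 08:00–09:30, 10:30–12:45.

08:00–09:30, 10:30–12:45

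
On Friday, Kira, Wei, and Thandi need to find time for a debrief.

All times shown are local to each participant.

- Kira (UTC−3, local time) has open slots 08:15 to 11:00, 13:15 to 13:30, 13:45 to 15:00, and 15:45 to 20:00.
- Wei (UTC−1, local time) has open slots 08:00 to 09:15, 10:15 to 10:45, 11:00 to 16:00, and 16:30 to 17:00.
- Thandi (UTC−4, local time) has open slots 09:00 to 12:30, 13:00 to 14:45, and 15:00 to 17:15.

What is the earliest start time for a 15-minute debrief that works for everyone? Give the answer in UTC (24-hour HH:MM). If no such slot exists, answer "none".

Kira → UTC: 11:15–14:00, 16:15–16:30, 16:45–18:00, 18:45–23:00.
Wei → UTC: 09:00–10:15, 11:15–11:45, 12:00–17:00, 17:30–18:00.
Thandi → UTC: 13:00–16:30, 17:00–18:45, 19:00–21:15.
Kira ∩ Wei: 11:15–11:45, 12:00–14:00, 16:15–16:30, 16:45–17:00, 17:30–18:00.
Kira ∩ Wei ∩ Thandi: 13:00–14:00, 16:15–16:30, 17:30–18:00.
Windows ≥ 15 min: 13:00–14:00, 16:15–16:30, 17:30–18:00.
Earliest such window starts at 13:00.

13:00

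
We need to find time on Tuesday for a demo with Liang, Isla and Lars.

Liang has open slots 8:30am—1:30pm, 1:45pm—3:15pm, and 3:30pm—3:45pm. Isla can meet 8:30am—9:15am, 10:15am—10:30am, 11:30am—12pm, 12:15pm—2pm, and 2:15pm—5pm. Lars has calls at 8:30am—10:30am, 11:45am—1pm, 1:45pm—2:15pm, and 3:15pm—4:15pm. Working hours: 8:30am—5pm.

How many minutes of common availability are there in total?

Lars free within 08:30–17:00: 10:30–11:45, 13:00–13:45, 14:15–15:15, 16:15–17:00.
Liang ∩ Isla: 08:30–09:15, 10:15–10:30, 11:30–12:00, 12:15–13:30, 13:45–14:00, 14:15–15:15, 15:30–15:45.
Liang ∩ Isla ∩ Lars: 11:30–11:45, 13:00–13:30, 14:15–15:15.
Total common minutes: 15 + 30 + 60 = 105.

105 minutes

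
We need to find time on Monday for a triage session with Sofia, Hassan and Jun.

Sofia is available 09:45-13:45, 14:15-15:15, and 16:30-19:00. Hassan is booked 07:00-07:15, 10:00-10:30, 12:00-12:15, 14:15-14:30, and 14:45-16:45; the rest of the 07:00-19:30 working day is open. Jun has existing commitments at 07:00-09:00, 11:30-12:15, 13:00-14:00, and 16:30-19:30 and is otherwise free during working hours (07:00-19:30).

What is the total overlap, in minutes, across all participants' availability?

Hassan free within 07:00–19:30: 07:15–10:00, 10:30–12:00, 12:15–14:15, 14:30–14:45, 16:45–19:30.
Jun free within 07:00–19:30: 09:00–11:30, 12:15–13:00, 14:00–16:30.
Sofia ∩ Hassan: 09:45–10:00, 10:30–12:00, 12:15–13:45, 14:30–14:45, 16:45–19:00.
Sofia ∩ Hassan ∩ Jun: 09:45–10:00, 10:30–11:30, 12:15–13:00, 14:30–14:45.
Total common minutes: 15 + 60 + 45 + 15 = 135.

135 minutes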